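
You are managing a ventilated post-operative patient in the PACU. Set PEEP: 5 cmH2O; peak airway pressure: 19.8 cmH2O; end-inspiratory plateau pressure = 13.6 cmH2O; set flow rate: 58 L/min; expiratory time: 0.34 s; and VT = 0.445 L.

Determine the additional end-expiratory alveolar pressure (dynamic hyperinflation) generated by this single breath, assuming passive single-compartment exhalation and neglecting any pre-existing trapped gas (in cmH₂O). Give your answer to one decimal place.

Flow: 58 L/min ÷ 60 = 0.9667 L/s.
R = (PIP − Pplat)/V̇ = (19.8 − 13.6) / 0.9667 = 6.2/0.9667 = 6.414 cmH2O·s/L.
C = Vt/(Pplat − PEEP) = 445.0 / (13.6 − 5) = 445.0/8.6 = 51.744 mL/cmH2O.
τ = R × C = 6.414 × 0.05174 L/cmH2O = 0.3319 s.
Fraction remaining = e^(−Te/τ) = e^(−0.34/0.3319) = 0.359; trapped volume = 445.0 × 0.359 = 159.76 mL.
Additional alveolar pressure from trapping ≈ V_trapped / C = 159.76 / 51.744 = 3.088 cmH2O.

3.1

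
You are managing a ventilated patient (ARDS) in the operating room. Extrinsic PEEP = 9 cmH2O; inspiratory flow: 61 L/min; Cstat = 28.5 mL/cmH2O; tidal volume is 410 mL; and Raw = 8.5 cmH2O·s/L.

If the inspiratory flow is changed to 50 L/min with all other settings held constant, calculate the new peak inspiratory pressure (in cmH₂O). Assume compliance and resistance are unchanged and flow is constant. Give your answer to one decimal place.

30.5

Flow: 61 L/min ÷ 60 = 1.0167 L/s.
New flow: 50 L/min ÷ 60 = 0.8333 L/s.
PIP = Vt/C + R·V̇ + PEEP (constant-flow equation of motion).
Only the resistive term changes: ΔPIP = R × ΔV̇ = 8.5 × (0.8333 − 1.0167) = 8.5 × -0.1834 = -1.559 cmH2O.
Original PIP = 410/28.5 + 8.5×1.0167 + 9 = 32.028 cmH2O; new PIP = 32.028 + (-1.559) = 30.469 cmH2O.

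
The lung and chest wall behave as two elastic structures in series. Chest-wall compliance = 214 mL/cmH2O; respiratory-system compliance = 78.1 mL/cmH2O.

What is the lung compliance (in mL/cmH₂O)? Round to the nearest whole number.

1/CL = 1/Crs − 1/Ccw.
1/CL = 1/78.1 − 1/214 = 0.008131.
CL = 122.99 mL/cmH2O.

123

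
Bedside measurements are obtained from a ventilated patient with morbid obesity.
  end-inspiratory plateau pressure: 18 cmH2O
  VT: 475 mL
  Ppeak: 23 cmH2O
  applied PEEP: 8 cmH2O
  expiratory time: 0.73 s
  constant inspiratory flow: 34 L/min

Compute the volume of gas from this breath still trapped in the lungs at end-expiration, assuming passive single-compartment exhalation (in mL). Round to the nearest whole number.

83

Flow: 34 L/min ÷ 60 = 0.5667 L/s.
R = (PIP − Pplat)/V̇ = (23 − 18) / 0.5667 = 5.0/0.5667 = 8.823 cmH2O·s/L.
C = Vt/(Pplat − PEEP) = 475.0 / (18 − 8) = 475.0/10.0 = 47.5 mL/cmH2O.
τ = R × C = 8.823 × 0.0475 L/cmH2O = 0.4191 s.
Fraction remaining = e^(−Te/τ) = e^(−0.73/0.4191) = 0.1752.
Trapped volume = 475.0 × 0.1752 = 83.22 mL.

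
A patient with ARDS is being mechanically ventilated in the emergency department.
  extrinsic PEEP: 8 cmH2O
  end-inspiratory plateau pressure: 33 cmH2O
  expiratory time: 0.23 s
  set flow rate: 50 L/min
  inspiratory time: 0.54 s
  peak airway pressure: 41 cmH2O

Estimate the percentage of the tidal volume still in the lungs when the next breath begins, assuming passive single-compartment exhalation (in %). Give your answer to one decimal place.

Flow: 50 L/min ÷ 60 = 0.8333 L/s.
Vt = flow × Ti = 0.8333 L/s × 0.54 s × 1000 mL/L = 449.98 mL.
R = (PIP − Pplat)/V̇ = (41 − 33) / 0.8333 = 8.0/0.8333 = 9.6 cmH2O·s/L.
C = Vt/(Pplat − PEEP) = 449.98 / (33 − 8) = 449.98/25.0 = 17.999 mL/cmH2O.
τ = R × C = 9.6 × 0.018 L/cmH2O = 0.1728 s.
Fraction remaining at end-expiration = e^(−Te/τ) = e^(−0.23/0.1728) = 0.2642 → 26.42%.

26.4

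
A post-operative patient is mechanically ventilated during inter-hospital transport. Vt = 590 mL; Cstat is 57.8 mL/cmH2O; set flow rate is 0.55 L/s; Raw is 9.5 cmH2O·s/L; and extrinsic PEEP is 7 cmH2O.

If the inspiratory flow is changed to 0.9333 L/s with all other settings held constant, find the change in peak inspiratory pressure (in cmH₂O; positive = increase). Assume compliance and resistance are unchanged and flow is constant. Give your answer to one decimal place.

3.6

PIP = Vt/C + R·V̇ + PEEP (constant-flow equation of motion).
Only the resistive term changes: ΔPIP = R × ΔV̇ = 9.5 × (0.9333 − 0.55) = 9.5 × 0.3833 = 3.641 cmH2O.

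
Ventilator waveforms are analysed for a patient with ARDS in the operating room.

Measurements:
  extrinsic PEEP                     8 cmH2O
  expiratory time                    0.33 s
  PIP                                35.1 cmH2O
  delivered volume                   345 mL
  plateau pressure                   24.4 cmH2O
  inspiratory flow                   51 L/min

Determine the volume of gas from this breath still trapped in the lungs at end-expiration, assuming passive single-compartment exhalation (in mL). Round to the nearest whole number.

99

Flow: 51 L/min ÷ 60 = 0.85 L/s.
R = (PIP − Pplat)/V̇ = (35.1 − 24.4) / 0.85 = 10.7/0.85 = 12.588 cmH2O·s/L.
C = Vt/(Pplat − PEEP) = 345.0 / (24.4 − 8) = 345.0/16.4 = 21.037 mL/cmH2O.
τ = R × C = 12.588 × 0.02104 L/cmH2O = 0.2649 s.
Fraction remaining = e^(−Te/τ) = e^(−0.33/0.2649) = 0.2877.
Trapped volume = 345.0 × 0.2877 = 99.257 mL.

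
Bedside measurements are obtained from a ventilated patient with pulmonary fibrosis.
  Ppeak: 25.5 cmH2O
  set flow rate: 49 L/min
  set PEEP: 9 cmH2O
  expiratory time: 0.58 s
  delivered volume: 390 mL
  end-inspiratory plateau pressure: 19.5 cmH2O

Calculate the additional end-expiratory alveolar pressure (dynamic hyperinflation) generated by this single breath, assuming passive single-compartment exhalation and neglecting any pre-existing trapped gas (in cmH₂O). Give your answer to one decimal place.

Flow: 49 L/min ÷ 60 = 0.8167 L/s.
R = (PIP − Pplat)/V̇ = (25.5 − 19.5) / 0.8167 = 6.0/0.8167 = 7.347 cmH2O·s/L.
C = Vt/(Pplat − PEEP) = 390.0 / (19.5 − 9) = 390.0/10.5 = 37.143 mL/cmH2O.
τ = R × C = 7.347 × 0.03714 L/cmH2O = 0.2729 s.
Fraction remaining = e^(−Te/τ) = e^(−0.58/0.2729) = 0.1194; trapped volume = 390.0 × 0.1194 = 46.566 mL.
Additional alveolar pressure from trapping ≈ V_trapped / C = 46.566 / 37.143 = 1.254 cmH2O.

1.3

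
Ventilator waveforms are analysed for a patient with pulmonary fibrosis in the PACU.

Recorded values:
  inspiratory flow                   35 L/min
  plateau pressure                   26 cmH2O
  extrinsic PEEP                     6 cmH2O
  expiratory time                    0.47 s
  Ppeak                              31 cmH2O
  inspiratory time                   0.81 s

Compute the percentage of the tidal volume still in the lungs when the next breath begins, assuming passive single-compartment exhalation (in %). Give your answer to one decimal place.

9.8

Flow: 35 L/min ÷ 60 = 0.5833 L/s.
Vt = flow × Ti = 0.5833 L/s × 0.81 s × 1000 mL/L = 472.47 mL.
R = (PIP − Pplat)/V̇ = (31 − 26) / 0.5833 = 5.0/0.5833 = 8.572 cmH2O·s/L.
C = Vt/(Pplat − PEEP) = 472.47 / (26 − 6) = 472.47/20.0 = 23.624 mL/cmH2O.
τ = R × C = 8.572 × 0.02362 L/cmH2O = 0.2025 s.
Fraction remaining at end-expiration = e^(−Te/τ) = e^(−0.47/0.2025) = 0.09818 → 9.818%.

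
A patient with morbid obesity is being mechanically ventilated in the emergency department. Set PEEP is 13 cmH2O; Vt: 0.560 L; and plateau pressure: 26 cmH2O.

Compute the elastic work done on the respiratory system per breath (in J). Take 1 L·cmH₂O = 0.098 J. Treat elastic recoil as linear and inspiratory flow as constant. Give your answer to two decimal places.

0.36

Elastic work ≈ ½ × (Pplat − PEEP) × Vt = 0.5 × (26 − 13) × 0.560 L = 0.5 × 13.0 × 0.560 = 3.64 L·cmH2O.
× 0.098 J/(L·cmH2O) → 0.3567 J.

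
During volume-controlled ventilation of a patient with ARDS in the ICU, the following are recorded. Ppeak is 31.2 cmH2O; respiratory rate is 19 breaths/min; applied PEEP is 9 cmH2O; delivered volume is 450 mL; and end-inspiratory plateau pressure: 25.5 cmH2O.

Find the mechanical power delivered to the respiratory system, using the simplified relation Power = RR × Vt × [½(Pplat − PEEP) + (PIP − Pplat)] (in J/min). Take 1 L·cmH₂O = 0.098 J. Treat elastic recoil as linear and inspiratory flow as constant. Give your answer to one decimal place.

Per-breath work = Vt × [½(Pplat−PEEP) + (PIP−Pplat)] = 0.450 × [0.5×16.5 + 5.7] = 0.450 × 13.95 = 6.278 L·cmH2O.
Power = 19 × 6.278 = 119.28 L·cmH2O/min.
× 0.098 J/(L·cmH2O) → 11.689 J/min.

11.7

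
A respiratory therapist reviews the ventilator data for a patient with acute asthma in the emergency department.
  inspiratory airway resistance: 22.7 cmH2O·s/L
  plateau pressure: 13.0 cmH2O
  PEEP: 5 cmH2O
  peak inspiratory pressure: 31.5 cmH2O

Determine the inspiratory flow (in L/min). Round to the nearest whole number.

flow = (PIP − Pplat) / Raw = (31.5 − 13.0) / 22.7 = 0.815 L/s × 60 = 48.9 L/min.

49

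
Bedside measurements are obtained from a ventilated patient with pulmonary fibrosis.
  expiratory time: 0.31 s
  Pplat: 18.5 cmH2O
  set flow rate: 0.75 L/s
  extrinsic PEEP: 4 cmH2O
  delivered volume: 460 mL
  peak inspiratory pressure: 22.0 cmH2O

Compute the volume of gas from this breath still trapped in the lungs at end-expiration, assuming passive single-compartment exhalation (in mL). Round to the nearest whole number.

57

R = (PIP − Pplat)/V̇ = (22.0 − 18.5) / 0.75 = 3.5/0.75 = 4.667 cmH2O·s/L.
C = Vt/(Pplat − PEEP) = 460.0 / (18.5 − 4) = 460.0/14.5 = 31.724 mL/cmH2O.
τ = R × C = 4.667 × 0.03172 L/cmH2O = 0.148 s.
Fraction remaining = e^(−Te/τ) = e^(−0.31/0.148) = 0.1231.
Trapped volume = 460.0 × 0.1231 = 56.626 mL.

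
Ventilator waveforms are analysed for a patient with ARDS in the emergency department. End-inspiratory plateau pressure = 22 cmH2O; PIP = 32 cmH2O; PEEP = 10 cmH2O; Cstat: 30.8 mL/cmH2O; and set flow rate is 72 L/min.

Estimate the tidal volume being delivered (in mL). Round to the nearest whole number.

370

Vt = Cstat × (Pplat − PEEP) = 30.8 × (22 − 10) = 30.8 × 12.0 = 369.6 mL.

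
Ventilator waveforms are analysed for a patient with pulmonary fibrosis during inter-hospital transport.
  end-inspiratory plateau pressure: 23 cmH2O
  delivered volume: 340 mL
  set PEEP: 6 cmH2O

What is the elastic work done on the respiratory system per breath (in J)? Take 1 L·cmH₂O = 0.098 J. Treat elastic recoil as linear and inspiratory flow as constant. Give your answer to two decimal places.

Elastic work ≈ ½ × (Pplat − PEEP) × Vt = 0.5 × (23 − 6) × 0.340 L = 0.5 × 17.0 × 0.340 = 2.89 L·cmH2O.
× 0.098 J/(L·cmH2O) → 0.2832 J.

0.28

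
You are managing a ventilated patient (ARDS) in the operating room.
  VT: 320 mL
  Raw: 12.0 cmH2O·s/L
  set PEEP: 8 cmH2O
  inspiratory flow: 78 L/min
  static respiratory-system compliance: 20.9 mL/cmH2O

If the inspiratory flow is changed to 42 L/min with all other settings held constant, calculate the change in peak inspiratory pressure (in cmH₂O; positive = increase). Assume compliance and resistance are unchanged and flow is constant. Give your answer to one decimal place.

-7.2

Flow: 78 L/min ÷ 60 = 1.3 L/s.
New flow: 42 L/min ÷ 60 = 0.7 L/s.
PIP = Vt/C + R·V̇ + PEEP (constant-flow equation of motion).
Only the resistive term changes: ΔPIP = R × ΔV̇ = 12.0 × (0.7 − 1.3) = 12.0 × -0.6 = -7.2 cmH2O.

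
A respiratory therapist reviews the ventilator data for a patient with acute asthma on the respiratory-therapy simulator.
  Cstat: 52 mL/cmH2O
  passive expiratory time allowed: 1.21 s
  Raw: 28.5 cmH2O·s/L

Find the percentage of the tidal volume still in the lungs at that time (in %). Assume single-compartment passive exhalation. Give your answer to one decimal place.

τ = R × C = 28.5 × 52 mL/cmH2O = 28.5 × 0.052 L/cmH2O = 1.482 s.
Passive exhalation: V(t)/V₀ = e^(−t/τ) = e^(−1.21/1.482) = 0.442.
Fraction remaining = 0.442 → 44.2%.

44.2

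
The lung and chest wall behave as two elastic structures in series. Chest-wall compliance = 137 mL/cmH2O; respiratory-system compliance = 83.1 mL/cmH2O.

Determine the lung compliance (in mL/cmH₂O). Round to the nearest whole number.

1/CL = 1/Crs − 1/Ccw.
1/CL = 1/83.1 − 1/137 = 0.004734.
CL = 211.24 mL/cmH2O.

211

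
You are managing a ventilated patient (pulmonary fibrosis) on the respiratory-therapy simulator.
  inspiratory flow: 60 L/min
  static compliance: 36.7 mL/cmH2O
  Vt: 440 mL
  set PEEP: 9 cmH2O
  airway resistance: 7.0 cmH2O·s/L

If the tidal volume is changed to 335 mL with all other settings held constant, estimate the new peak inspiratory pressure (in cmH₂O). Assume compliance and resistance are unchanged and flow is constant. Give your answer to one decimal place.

Flow: 60 L/min ÷ 60 = 1 L/s.
PIP = Vt/C + R·V̇ + PEEP (constant-flow equation of motion).
Only the elastic term changes: ΔPIP = ΔVt / C = (335 − 440) / 36.7 = -2.861 cmH2O.
Original PIP = 440/36.7 + 7.0×1 + 9 = 27.989 cmH2O; new PIP = 27.989 + (-2.861) = 25.128 cmH2O.

25.1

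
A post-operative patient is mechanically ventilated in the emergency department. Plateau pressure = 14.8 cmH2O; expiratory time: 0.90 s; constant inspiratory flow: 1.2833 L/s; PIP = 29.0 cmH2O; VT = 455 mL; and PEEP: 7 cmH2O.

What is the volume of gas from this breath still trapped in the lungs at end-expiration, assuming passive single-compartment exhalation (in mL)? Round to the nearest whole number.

113

R = (PIP − Pplat)/V̇ = (29.0 − 14.8) / 1.2833 = 14.2/1.2833 = 11.065 cmH2O·s/L.
C = Vt/(Pplat − PEEP) = 455.0 / (14.8 − 7) = 455.0/7.8 = 58.333 mL/cmH2O.
τ = R × C = 11.065 × 0.05833 L/cmH2O = 0.6454 s.
Fraction remaining = e^(−Te/τ) = e^(−0.90/0.6454) = 0.248.
Trapped volume = 455.0 × 0.248 = 112.84 mL.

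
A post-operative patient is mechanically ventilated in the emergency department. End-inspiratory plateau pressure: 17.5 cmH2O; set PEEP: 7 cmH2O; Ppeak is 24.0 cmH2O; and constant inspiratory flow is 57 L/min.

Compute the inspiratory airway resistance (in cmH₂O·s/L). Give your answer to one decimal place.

6.8

Flow: 57 L/min ÷ 60 = 0.95 L/s.
Raw = (PIP − Pplat) / flow = (24.0 − 17.5) / 0.95 = 6.5 / 0.95 = 6.842 cmH2O·s/L.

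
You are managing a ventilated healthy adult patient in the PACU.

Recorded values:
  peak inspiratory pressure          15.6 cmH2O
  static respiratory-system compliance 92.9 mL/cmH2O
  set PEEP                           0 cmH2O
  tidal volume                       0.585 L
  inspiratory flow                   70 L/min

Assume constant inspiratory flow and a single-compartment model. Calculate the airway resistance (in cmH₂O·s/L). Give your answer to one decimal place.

Flow: 70 L/min ÷ 60 = 1.1667 L/s.
Equation of motion (constant flow): PIP = Vt/C + R·V̇ + PEEP.
R·V̇ = PIP − Vt/C − PEEP = 15.6 − 585/92.9 − 0 = 15.6 − 6.297 − 0 = 9.303 cmH2O.
R = 9.303 / 1.1667 = 7.974 cmH2O·s/L.

8.0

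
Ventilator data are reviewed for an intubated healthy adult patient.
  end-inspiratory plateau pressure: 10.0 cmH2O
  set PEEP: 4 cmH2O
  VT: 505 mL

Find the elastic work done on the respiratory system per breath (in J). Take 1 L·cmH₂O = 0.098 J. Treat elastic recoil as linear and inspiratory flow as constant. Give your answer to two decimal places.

0.15

Elastic work ≈ ½ × (Pplat − PEEP) × Vt = 0.5 × (10.0 − 4) × 0.505 L = 0.5 × 6.0 × 0.505 = 1.515 L·cmH2O.
× 0.098 J/(L·cmH2O) → 0.1485 J.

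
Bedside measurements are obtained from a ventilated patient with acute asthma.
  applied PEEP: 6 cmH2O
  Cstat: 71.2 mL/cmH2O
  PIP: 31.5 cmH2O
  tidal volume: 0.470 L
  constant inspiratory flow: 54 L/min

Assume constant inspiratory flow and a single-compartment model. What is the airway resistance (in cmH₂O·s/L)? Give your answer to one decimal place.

Flow: 54 L/min ÷ 60 = 0.9 L/s.
Equation of motion (constant flow): PIP = Vt/C + R·V̇ + PEEP.
R·V̇ = PIP − Vt/C − PEEP = 31.5 − 470/71.2 − 6 = 31.5 − 6.601 − 6 = 18.899 cmH2O.
R = 18.899 / 0.9 = 20.999 cmH2O·s/L.

21.0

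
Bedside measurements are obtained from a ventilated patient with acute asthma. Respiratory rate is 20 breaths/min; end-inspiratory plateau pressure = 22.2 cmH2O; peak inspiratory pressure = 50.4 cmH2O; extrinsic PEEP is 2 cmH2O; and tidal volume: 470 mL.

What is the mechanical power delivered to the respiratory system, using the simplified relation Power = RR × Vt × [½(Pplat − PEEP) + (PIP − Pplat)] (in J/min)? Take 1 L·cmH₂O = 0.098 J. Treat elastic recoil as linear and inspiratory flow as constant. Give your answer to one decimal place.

35.3

Per-breath work = Vt × [½(Pplat−PEEP) + (PIP−Pplat)] = 0.470 × [0.5×20.2 + 28.2] = 0.470 × 38.3 = 18.001 L·cmH2O.
Power = 20 × 18.001 = 360.02 L·cmH2O/min.
× 0.098 J/(L·cmH2O) → 35.282 J/min.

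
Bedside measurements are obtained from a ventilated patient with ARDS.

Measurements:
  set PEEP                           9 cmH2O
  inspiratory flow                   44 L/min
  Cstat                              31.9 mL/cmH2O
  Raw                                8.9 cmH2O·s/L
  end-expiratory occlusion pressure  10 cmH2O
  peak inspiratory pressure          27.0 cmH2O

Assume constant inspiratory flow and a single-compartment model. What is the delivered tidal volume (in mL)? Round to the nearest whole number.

Flow: 44 L/min ÷ 60 = 0.7333 L/s.
Total PEEP = 10 cmH2O (set 9 + intrinsic 1); this is the baseline alveolar pressure.
Equation of motion (constant flow): PIP = Vt/C + R·V̇ + PEEP.
Vt/C = PIP − R·V̇ − PEEP = 27.0 − 6.526 − 10 = 10.474 cmH2O.
Vt = C × 10.474 = 31.9 × 10.474 = 334.12 mL.

334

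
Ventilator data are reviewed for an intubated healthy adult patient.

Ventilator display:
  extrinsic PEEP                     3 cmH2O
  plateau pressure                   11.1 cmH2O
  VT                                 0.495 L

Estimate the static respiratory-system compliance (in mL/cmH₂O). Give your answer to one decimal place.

Cstat = Vt / (Pplat − PEEP) = 495 / (11.1 − 3) = 495 / 8.1 = 61.111 mL/cmH2O.

61.1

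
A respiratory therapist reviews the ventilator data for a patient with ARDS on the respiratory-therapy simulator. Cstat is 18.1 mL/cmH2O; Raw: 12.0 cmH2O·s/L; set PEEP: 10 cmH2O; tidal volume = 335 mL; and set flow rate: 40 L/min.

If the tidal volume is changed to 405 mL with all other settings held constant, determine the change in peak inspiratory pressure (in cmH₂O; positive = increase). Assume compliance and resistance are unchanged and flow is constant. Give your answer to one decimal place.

PIP = Vt/C + R·V̇ + PEEP (constant-flow equation of motion).
Only the elastic term changes: ΔPIP = ΔVt / C = (405 − 335) / 18.1 = 3.867 cmH2O.

3.9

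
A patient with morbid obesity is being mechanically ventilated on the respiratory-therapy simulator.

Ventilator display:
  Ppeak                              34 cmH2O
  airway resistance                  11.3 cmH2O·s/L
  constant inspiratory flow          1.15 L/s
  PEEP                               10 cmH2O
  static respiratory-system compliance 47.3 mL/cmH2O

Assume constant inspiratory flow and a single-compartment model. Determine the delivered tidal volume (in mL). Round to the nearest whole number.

Equation of motion (constant flow): PIP = Vt/C + R·V̇ + PEEP.
Vt/C = PIP − R·V̇ − PEEP = 34 − 12.995 − 10 = 11.005 cmH2O.
Vt = C × 11.005 = 47.3 × 11.005 = 520.54 mL.

521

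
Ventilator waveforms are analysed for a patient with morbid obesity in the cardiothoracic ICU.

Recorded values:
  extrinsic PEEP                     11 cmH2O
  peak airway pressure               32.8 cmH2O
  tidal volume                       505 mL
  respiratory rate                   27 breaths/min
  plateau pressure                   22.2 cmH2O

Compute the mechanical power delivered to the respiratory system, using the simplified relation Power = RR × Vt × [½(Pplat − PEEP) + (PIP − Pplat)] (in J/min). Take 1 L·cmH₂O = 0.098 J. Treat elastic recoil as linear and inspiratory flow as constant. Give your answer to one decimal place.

21.6

Per-breath work = Vt × [½(Pplat−PEEP) + (PIP−Pplat)] = 0.505 × [0.5×11.2 + 10.6] = 0.505 × 16.2 = 8.181 L·cmH2O.
Power = 27 × 8.181 = 220.89 L·cmH2O/min.
× 0.098 J/(L·cmH2O) → 21.647 J/min.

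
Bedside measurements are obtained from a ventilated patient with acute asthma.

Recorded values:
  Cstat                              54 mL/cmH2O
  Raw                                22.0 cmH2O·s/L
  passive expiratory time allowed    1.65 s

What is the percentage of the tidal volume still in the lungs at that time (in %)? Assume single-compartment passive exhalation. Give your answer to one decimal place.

τ = R × C = 22.0 × 54 mL/cmH2O = 22.0 × 0.054 L/cmH2O = 1.188 s.
Passive exhalation: V(t)/V₀ = e^(−t/τ) = e^(−1.65/1.188) = 0.2494.
Fraction remaining = 0.2494 → 24.94%.

24.9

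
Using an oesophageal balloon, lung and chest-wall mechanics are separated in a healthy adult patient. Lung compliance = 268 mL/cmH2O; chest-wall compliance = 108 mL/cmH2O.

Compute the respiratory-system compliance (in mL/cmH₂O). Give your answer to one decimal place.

Lung and chest wall are elastances in series: 1/Crs = 1/CL + 1/Ccw.
1/Crs = 1/268 + 1/108 = 0.01299.
Crs = 76.982 mL/cmH2O.

77.0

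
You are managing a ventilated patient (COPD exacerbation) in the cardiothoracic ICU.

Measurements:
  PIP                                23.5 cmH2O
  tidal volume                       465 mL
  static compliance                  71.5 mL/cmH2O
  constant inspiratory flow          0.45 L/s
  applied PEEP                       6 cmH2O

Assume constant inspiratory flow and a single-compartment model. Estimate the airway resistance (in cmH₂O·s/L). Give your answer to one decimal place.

Equation of motion (constant flow): PIP = Vt/C + R·V̇ + PEEP.
R·V̇ = PIP − Vt/C − PEEP = 23.5 − 465/71.5 − 6 = 23.5 − 6.503 − 6 = 10.997 cmH2O.
R = 10.997 / 0.45 = 24.438 cmH2O·s/L.

24.4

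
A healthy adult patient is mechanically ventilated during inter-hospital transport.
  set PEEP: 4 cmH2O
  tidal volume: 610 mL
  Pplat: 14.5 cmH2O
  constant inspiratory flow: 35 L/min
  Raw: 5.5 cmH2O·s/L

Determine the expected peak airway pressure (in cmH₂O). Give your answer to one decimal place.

17.7

Flow: 35 L/min ÷ 60 = 0.5833 L/s.
PIP = Pplat + Raw × flow = 14.5 + 5.5 × 0.5833 = 14.5 + 3.208 = 17.708 cmH2O.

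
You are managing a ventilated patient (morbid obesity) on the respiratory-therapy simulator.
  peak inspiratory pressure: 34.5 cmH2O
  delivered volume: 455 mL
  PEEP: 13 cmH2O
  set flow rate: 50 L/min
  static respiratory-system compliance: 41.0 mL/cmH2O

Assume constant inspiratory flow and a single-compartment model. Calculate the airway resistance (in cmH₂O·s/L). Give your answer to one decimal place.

Flow: 50 L/min ÷ 60 = 0.8333 L/s.
Equation of motion (constant flow): PIP = Vt/C + R·V̇ + PEEP.
R·V̇ = PIP − Vt/C − PEEP = 34.5 − 455/41.0 − 13 = 34.5 − 11.098 − 13 = 10.402 cmH2O.
R = 10.402 / 0.8333 = 12.483 cmH2O·s/L.

12.5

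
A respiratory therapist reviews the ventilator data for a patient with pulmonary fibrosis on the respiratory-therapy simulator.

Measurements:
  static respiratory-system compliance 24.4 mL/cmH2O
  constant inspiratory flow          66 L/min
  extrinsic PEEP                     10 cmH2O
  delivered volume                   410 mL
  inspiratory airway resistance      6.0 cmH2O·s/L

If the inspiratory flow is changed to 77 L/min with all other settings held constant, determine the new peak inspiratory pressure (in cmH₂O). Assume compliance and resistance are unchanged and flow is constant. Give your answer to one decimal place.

34.5

Flow: 66 L/min ÷ 60 = 1.1 L/s.
New flow: 77 L/min ÷ 60 = 1.2833 L/s.
PIP = Vt/C + R·V̇ + PEEP (constant-flow equation of motion).
Only the resistive term changes: ΔPIP = R × ΔV̇ = 6.0 × (1.2833 − 1.1) = 6.0 × 0.1833 = 1.1 cmH2O.
Original PIP = 410/24.4 + 6.0×1.1 + 10 = 33.403 cmH2O; new PIP = 33.403 + (1.1) = 34.503 cmH2O.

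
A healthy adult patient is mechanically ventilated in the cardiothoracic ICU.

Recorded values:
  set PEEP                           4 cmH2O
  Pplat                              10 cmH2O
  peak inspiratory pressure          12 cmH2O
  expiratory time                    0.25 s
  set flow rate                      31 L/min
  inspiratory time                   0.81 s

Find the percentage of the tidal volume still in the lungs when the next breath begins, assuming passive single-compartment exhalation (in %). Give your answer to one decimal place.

39.6

Flow: 31 L/min ÷ 60 = 0.5167 L/s.
Vt = flow × Ti = 0.5167 L/s × 0.81 s × 1000 mL/L = 418.53 mL.
R = (PIP − Pplat)/V̇ = (12 − 10) / 0.5167 = 2.0/0.5167 = 3.871 cmH2O·s/L.
C = Vt/(Pplat − PEEP) = 418.53 / (10 − 4) = 418.53/6.0 = 69.755 mL/cmH2O.
τ = R × C = 3.871 × 0.06976 L/cmH2O = 0.27 s.
Fraction remaining at end-expiration = e^(−Te/τ) = e^(−0.25/0.27) = 0.3962 → 39.62%.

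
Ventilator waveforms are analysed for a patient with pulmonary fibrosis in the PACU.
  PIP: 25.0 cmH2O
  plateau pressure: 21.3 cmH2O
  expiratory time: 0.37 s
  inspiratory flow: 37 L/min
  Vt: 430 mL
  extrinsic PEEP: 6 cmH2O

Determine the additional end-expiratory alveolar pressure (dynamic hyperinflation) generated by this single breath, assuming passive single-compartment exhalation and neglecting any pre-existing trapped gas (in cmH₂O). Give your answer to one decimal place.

1.7

Flow: 37 L/min ÷ 60 = 0.6167 L/s.
R = (PIP − Pplat)/V̇ = (25.0 − 21.3) / 0.6167 = 3.7/0.6167 = 6.0 cmH2O·s/L.
C = Vt/(Pplat − PEEP) = 430.0 / (21.3 − 6) = 430.0/15.3 = 28.105 mL/cmH2O.
τ = R × C = 6.0 × 0.02811 L/cmH2O = 0.1687 s.
Fraction remaining = e^(−Te/τ) = e^(−0.37/0.1687) = 0.1116; trapped volume = 430.0 × 0.1116 = 47.988 mL.
Additional alveolar pressure from trapping ≈ V_trapped / C = 47.988 / 28.105 = 1.707 cmH2O.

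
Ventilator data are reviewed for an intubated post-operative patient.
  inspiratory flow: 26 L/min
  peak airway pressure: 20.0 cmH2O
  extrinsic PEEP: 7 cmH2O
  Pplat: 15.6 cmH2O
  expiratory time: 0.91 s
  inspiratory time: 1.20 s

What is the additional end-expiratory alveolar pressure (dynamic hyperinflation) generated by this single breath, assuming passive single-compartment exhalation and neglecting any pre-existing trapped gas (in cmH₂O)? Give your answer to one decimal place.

2.0

Flow: 26 L/min ÷ 60 = 0.4333 L/s.
Vt = flow × Ti = 0.4333 L/s × 1.20 s × 1000 mL/L = 519.96 mL.
R = (PIP − Pplat)/V̇ = (20.0 − 15.6) / 0.4333 = 4.4/0.4333 = 10.155 cmH2O·s/L.
C = Vt/(Pplat − PEEP) = 519.96 / (15.6 − 7) = 519.96/8.6 = 60.46 mL/cmH2O.
τ = R × C = 10.155 × 0.06046 L/cmH2O = 0.614 s.
Fraction remaining = e^(−Te/τ) = e^(−0.91/0.614) = 0.2272; trapped volume = 519.96 × 0.2272 = 118.13 mL.
Additional alveolar pressure from trapping ≈ V_trapped / C = 118.13 / 60.46 = 1.954 cmH2O.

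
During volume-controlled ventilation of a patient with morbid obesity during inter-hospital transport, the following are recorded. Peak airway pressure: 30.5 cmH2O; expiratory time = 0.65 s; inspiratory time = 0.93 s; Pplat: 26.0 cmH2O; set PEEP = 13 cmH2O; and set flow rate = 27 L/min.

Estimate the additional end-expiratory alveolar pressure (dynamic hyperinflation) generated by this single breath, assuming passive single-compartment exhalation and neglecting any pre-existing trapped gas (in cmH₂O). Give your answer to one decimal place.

Flow: 27 L/min ÷ 60 = 0.45 L/s.
Vt = flow × Ti = 0.45 L/s × 0.93 s × 1000 mL/L = 418.5 mL.
R = (PIP − Pplat)/V̇ = (30.5 − 26.0) / 0.45 = 4.5/0.45 = 10.0 cmH2O·s/L.
C = Vt/(Pplat − PEEP) = 418.5 / (26.0 − 13) = 418.5/13.0 = 32.192 mL/cmH2O.
τ = R × C = 10.0 × 0.03219 L/cmH2O = 0.3219 s.
Fraction remaining = e^(−Te/τ) = e^(−0.65/0.3219) = 0.1328; trapped volume = 418.5 × 0.1328 = 55.577 mL.
Additional alveolar pressure from trapping ≈ V_trapped / C = 55.577 / 32.192 = 1.726 cmH2O.

1.7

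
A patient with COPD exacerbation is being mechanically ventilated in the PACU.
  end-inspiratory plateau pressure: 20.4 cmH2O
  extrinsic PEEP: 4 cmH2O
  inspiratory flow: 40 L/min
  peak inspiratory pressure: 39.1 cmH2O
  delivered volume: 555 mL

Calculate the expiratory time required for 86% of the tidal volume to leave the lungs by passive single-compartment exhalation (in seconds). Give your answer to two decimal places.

1.87

Flow: 40 L/min ÷ 60 = 0.6667 L/s.
R = (PIP − Pplat)/V̇ = (39.1 − 20.4) / 0.6667 = 18.7/0.6667 = 28.049 cmH2O·s/L.
C = Vt/(Pplat − PEEP) = 555.0 / (20.4 − 4) = 555.0/16.4 = 33.841 mL/cmH2O.
τ = R × C = 28.049 × 0.03384 L/cmH2O = 0.9492 s.
t = −τ·ln(1 − 0.86) = −0.9492·ln(0.14) = 1.866 s.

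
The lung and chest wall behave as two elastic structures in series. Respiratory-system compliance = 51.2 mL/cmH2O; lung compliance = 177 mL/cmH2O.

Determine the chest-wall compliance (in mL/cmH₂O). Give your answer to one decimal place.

1/Ccw = 1/Crs − 1/CL.
1/Ccw = 1/51.2 − 1/177 = 0.01388.
Ccw = 72.046 mL/cmH2O.

72.0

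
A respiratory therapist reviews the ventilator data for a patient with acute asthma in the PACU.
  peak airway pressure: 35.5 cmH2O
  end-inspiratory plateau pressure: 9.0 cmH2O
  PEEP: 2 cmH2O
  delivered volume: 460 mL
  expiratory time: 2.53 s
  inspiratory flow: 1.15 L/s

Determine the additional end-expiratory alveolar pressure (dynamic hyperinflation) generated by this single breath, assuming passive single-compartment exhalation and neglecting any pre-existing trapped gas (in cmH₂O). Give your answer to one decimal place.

R = (PIP − Pplat)/V̇ = (35.5 − 9.0) / 1.15 = 26.5/1.15 = 23.043 cmH2O·s/L.
C = Vt/(Pplat − PEEP) = 460.0 / (9.0 − 2) = 460.0/7.0 = 65.714 mL/cmH2O.
τ = R × C = 23.043 × 0.06571 L/cmH2O = 1.514 s.
Fraction remaining = e^(−Te/τ) = e^(−2.53/1.514) = 0.188; trapped volume = 460.0 × 0.188 = 86.48 mL.
Additional alveolar pressure from trapping ≈ V_trapped / C = 86.48 / 65.714 = 1.316 cmH2O.

1.3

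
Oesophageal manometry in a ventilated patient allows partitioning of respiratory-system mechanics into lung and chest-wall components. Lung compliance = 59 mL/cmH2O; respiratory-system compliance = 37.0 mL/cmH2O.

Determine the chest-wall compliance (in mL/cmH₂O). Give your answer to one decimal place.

99.2

1/Ccw = 1/Crs − 1/CL.
1/Ccw = 1/37.0 − 1/59 = 0.01008.
Ccw = 99.206 mL/cmH2O.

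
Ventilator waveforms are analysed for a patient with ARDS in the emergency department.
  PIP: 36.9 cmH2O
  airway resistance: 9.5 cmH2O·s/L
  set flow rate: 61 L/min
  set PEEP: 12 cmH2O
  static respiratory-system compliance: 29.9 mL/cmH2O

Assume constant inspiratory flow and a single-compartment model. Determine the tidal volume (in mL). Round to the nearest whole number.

Flow: 61 L/min ÷ 60 = 1.0167 L/s.
Equation of motion (constant flow): PIP = Vt/C + R·V̇ + PEEP.
Vt/C = PIP − R·V̇ − PEEP = 36.9 − 9.659 − 12 = 15.241 cmH2O.
Vt = C × 15.241 = 29.9 × 15.241 = 455.71 mL.

456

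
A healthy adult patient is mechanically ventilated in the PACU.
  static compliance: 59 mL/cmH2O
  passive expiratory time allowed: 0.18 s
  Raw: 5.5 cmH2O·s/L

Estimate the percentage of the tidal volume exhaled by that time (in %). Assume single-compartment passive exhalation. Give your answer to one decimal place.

τ = R × C = 5.5 × 59 mL/cmH2O = 5.5 × 0.059 L/cmH2O = 0.3245 s.
Passive exhalation: V(t)/V₀ = e^(−t/τ) = e^(−0.18/0.3245) = 0.5742.
Fraction exhaled = 1 − 0.5742 = 0.4258 → 42.58%.

42.6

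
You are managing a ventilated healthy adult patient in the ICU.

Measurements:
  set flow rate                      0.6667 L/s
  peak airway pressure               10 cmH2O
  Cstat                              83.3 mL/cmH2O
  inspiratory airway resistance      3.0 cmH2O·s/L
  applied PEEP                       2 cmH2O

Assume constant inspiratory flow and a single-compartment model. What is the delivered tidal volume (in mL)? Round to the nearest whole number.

500

Equation of motion (constant flow): PIP = Vt/C + R·V̇ + PEEP.
Vt/C = PIP − R·V̇ − PEEP = 10 − 2.0 − 2 = 6.0 cmH2O.
Vt = C × 6.0 = 83.3 × 6.0 = 499.8 mL.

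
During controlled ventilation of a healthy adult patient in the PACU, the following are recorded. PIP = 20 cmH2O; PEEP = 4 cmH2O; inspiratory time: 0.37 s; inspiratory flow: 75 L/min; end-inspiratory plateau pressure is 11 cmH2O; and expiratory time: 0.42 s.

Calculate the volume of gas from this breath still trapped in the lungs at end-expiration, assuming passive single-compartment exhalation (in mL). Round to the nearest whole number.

191

Flow: 75 L/min ÷ 60 = 1.25 L/s.
Vt = flow × Ti = 1.25 L/s × 0.37 s × 1000 mL/L = 462.5 mL.
R = (PIP − Pplat)/V̇ = (20 − 11) / 1.25 = 9.0/1.25 = 7.2 cmH2O·s/L.
C = Vt/(Pplat − PEEP) = 462.5 / (11 − 4) = 462.5/7.0 = 66.071 mL/cmH2O.
τ = R × C = 7.2 × 0.06607 L/cmH2O = 0.4757 s.
Fraction remaining = e^(−Te/τ) = e^(−0.42/0.4757) = 0.4136.
Trapped volume = 462.5 × 0.4136 = 191.29 mL.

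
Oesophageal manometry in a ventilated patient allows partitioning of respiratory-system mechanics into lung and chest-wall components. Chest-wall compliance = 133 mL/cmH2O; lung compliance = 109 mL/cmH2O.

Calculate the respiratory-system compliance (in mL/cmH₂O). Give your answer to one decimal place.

59.9

Lung and chest wall are elastances in series: 1/Crs = 1/CL + 1/Ccw.
1/Crs = 1/109 + 1/133 = 0.01669.
Crs = 59.916 mL/cmH2O.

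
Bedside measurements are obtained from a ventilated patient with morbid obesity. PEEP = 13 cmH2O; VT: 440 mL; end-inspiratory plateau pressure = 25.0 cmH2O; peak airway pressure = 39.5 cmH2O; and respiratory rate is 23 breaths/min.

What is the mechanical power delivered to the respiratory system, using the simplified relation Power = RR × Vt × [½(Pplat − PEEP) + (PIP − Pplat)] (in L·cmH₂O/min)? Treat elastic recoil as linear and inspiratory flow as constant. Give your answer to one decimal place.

Per-breath work = Vt × [½(Pplat−PEEP) + (PIP−Pplat)] = 0.440 × [0.5×12.0 + 14.5] = 0.440 × 20.5 = 9.02 L·cmH2O.
Power = 23 × 9.02 = 207.46 L·cmH2O/min.

207.5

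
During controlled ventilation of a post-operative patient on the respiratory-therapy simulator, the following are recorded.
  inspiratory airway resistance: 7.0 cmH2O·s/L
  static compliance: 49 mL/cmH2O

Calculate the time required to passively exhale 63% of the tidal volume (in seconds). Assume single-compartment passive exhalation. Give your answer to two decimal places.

0.34

τ = R × C = 7.0 × 49 mL/cmH2O = 7.0 × 0.049 L/cmH2O = 0.343 s.
Exhaled fraction f = 1 − e^(−t/τ) → t = −τ·ln(1 − f) = −0.343·ln(0.37) = 0.341 s.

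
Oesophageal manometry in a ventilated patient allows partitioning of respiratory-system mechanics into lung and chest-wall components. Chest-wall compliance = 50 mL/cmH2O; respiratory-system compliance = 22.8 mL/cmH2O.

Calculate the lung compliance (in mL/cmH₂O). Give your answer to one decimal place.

1/CL = 1/Crs − 1/Ccw.
1/CL = 1/22.8 − 1/50 = 0.02386.
CL = 41.911 mL/cmH2O.

41.9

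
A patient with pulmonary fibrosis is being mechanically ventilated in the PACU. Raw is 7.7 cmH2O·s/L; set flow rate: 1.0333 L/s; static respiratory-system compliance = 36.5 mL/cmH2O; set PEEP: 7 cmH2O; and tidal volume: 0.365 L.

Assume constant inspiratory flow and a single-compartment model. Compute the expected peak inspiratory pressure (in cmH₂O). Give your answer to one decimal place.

25.0

Equation of motion (constant flow): PIP = Vt/C + R·V̇ + PEEP.
PIP = 365/36.5 + 7.7×1.0333 + 7 = 10.0 + 7.956 + 7 = 24.956 cmH2O.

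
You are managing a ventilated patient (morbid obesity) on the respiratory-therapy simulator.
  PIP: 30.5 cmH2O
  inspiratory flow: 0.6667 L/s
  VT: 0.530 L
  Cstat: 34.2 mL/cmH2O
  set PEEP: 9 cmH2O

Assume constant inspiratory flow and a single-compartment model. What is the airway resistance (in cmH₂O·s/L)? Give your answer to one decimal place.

Equation of motion (constant flow): PIP = Vt/C + R·V̇ + PEEP.
R·V̇ = PIP − Vt/C − PEEP = 30.5 − 530/34.2 − 9 = 30.5 − 15.497 − 9 = 6.003 cmH2O.
R = 6.003 / 0.6667 = 9.004 cmH2O·s/L.

9.0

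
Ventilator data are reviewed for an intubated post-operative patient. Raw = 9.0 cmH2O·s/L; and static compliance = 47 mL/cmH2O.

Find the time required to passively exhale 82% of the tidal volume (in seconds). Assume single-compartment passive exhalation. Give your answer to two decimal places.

τ = R × C = 9.0 × 47 mL/cmH2O = 9.0 × 0.047 L/cmH2O = 0.423 s.
Exhaled fraction f = 1 − e^(−t/τ) → t = −τ·ln(1 − f) = −0.423·ln(0.18) = 0.7254 s.

0.73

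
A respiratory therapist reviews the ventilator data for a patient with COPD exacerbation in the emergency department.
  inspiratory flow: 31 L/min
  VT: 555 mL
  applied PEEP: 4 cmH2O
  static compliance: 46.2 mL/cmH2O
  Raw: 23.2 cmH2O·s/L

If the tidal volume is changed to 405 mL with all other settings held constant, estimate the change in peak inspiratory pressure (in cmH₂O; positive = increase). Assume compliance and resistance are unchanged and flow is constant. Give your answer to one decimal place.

-3.2

PIP = Vt/C + R·V̇ + PEEP (constant-flow equation of motion).
Only the elastic term changes: ΔPIP = ΔVt / C = (405 − 555) / 46.2 = -3.247 cmH2O.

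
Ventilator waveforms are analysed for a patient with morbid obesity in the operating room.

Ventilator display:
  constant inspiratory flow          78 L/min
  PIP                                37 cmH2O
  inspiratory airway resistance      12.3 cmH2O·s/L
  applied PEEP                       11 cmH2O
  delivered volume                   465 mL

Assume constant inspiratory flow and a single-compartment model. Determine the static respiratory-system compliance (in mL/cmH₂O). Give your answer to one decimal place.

46.5

Flow: 78 L/min ÷ 60 = 1.3 L/s.
Equation of motion (constant flow): PIP = Vt/C + R·V̇ + PEEP.
Vt/C = PIP − R·V̇ − PEEP = 37 − 12.3×1.3 − 11 = 37 − 15.99 − 11 = 10.01 cmH2O.
C = Vt / 10.01 = 465 / 10.01 = 46.454 mL/cmH2O.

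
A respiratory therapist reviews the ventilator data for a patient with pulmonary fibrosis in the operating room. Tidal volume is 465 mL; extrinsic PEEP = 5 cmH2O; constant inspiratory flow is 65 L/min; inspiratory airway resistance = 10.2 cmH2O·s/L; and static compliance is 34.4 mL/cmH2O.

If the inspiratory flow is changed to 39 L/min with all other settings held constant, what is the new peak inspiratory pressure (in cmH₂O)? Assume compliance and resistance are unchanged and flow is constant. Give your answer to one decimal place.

25.1

Flow: 65 L/min ÷ 60 = 1.0833 L/s.
New flow: 39 L/min ÷ 60 = 0.65 L/s.
PIP = Vt/C + R·V̇ + PEEP (constant-flow equation of motion).
Only the resistive term changes: ΔPIP = R × ΔV̇ = 10.2 × (0.65 − 1.0833) = 10.2 × -0.4333 = -4.42 cmH2O.
Original PIP = 465/34.4 + 10.2×1.0833 + 5 = 29.567 cmH2O; new PIP = 29.567 + (-4.42) = 25.147 cmH2O.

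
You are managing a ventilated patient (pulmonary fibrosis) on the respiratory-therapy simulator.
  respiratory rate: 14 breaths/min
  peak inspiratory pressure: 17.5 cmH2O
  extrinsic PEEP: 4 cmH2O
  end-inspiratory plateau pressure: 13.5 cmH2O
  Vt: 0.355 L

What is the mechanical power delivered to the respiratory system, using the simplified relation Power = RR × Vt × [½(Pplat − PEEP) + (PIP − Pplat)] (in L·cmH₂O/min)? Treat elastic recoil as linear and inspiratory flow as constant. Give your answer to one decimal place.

43.5

Per-breath work = Vt × [½(Pplat−PEEP) + (PIP−Pplat)] = 0.355 × [0.5×9.5 + 4.0] = 0.355 × 8.75 = 3.106 L·cmH2O.
Power = 14 × 3.106 = 43.484 L·cmH2O/min.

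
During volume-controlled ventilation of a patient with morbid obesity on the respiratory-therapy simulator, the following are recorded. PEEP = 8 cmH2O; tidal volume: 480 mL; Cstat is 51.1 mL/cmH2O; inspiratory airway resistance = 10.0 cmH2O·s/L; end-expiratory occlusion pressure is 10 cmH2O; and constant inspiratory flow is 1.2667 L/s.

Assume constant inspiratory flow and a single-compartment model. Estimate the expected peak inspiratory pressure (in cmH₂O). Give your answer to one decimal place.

32.1

Total PEEP = 10 cmH2O (set 8 + intrinsic 2); this is the baseline alveolar pressure.
Equation of motion (constant flow): PIP = Vt/C + R·V̇ + PEEP.
PIP = 480/51.1 + 10.0×1.2667 + 10 = 9.393 + 12.667 + 10 = 32.06 cmH2O.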